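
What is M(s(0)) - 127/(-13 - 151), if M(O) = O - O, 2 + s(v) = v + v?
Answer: 127/164 ≈ 0.77439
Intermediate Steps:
s(v) = -2 + 2*v (s(v) = -2 + (v + v) = -2 + 2*v)
M(O) = 0
M(s(0)) - 127/(-13 - 151) = 0 - 127/(-13 - 151) = 0 - 127/(-164) = 0 - 127*(-1/164) = 0 + 127/164 = 127/164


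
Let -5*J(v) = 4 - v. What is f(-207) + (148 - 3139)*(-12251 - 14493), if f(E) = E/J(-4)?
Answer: 639931467/8 ≈ 7.9991e+7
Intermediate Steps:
J(v) = -⅘ + v/5 (J(v) = -(4 - v)/5 = -⅘ + v/5)
f(E) = -5*E/8 (f(E) = E/(-⅘ + (⅕)*(-4)) = E/(-⅘ - ⅘) = E/(-8/5) = E*(-5/8) = -5*E/8)
f(-207) + (148 - 3139)*(-12251 - 14493) = -5/8*(-207) + (148 - 3139)*(-12251 - 14493) = 1035/8 - 2991*(-26744) = 1035/8 + 79991304 = 639931467/8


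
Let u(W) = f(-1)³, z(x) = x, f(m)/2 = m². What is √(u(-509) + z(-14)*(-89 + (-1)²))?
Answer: 2*√310 ≈ 35.214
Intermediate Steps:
f(m) = 2*m²
u(W) = 8 (u(W) = (2*(-1)²)³ = (2*1)³ = 2³ = 8)
√(u(-509) + z(-14)*(-89 + (-1)²)) = √(8 - 14*(-89 + (-1)²)) = √(8 - 14*(-89 + 1)) = √(8 - 14*(-88)) = √(8 + 1232) = √1240 = 2*√310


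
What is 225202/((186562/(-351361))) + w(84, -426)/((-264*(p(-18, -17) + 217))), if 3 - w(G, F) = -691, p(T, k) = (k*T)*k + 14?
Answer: -25960526481240785/61208380332 ≈ -4.2413e+5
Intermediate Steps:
p(T, k) = 14 + T*k² (p(T, k) = (T*k)*k + 14 = T*k² + 14 = 14 + T*k²)
w(G, F) = 694 (w(G, F) = 3 - 1*(-691) = 3 + 691 = 694)
225202/((186562/(-351361))) + w(84, -426)/((-264*(p(-18, -17) + 217))) = 225202/((186562/(-351361))) + 694/((-264*((14 - 18*(-17)²) + 217))) = 225202/((186562*(-1/351361))) + 694/((-264*((14 - 18*289) + 217))) = 225202/(-186562/351361) + 694/((-264*((14 - 5202) + 217))) = 225202*(-351361/186562) + 694/((-264*(-5188 + 217))) = -39563599961/93281 + 694/((-264*(-4971))) = -39563599961/93281 + 694/1312344 = -39563599961/93281 + 694*(1/1312344) = -39563599961/93281 + 347/656172 = -25960526481240785/61208380332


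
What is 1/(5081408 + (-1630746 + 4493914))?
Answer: 1/7944576 ≈ 1.2587e-7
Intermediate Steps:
1/(5081408 + (-1630746 + 4493914)) = 1/(5081408 + 2863168) = 1/7944576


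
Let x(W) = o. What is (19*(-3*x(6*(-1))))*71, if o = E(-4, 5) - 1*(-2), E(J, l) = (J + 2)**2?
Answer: -24282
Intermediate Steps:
E(J, l) = (2 + J)**2
o = 6 (o = (2 - 4)**2 - 1*(-2) = (-2)**2 + 2 = 4 + 2 = 6)
x(W) = 6
(19*(-3*x(6*(-1))))*71 = (19*(-3*6))*71 = (19*(-18))*71 = -342*71 = -24282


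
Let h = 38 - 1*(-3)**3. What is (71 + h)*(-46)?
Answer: -6256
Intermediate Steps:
h = 65 (h = 38 - 1*(-27) = 38 + 27 = 65)
(71 + h)*(-46) = (71 + 65)*(-46) = 136*(-46) = -6256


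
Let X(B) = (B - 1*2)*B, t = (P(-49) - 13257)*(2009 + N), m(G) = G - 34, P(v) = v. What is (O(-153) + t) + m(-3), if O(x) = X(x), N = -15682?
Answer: 181956616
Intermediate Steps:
m(G) = -34 + G
t = 181932938 (t = (-49 - 13257)*(2009 - 15682) = -13306*(-13673) = 181932938)
X(B) = B*(-2 + B) (X(B) = (B - 2)*B = (-2 + B)*B = B*(-2 + B))
O(x) = x*(-2 + x)
(O(-153) + t) + m(-3) = (-153*(-2 - 153) + 181932938) + (-34 - 3) = (-153*(-155) + 181932938) - 37 = (23715 + 181932938) - 37 = 181956653 - 37 = 181956616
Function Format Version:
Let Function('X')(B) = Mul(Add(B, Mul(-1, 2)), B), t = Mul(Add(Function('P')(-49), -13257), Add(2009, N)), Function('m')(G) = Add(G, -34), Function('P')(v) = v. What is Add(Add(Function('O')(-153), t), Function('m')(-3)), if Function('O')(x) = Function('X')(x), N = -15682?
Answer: 181956616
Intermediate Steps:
Function('m')(G) = Add(-34, G)
t = 181932938 (t = Mul(Add(-49, -13257), Add(2009, -15682)) = Mul(-13306, -13673) = 181932938)
Function('X')(B) = Mul(B, Add(-2, B)) (Function('X')(B) = Mul(Add(B, -2), B) = Mul(Add(-2, B), B) = Mul(B, Add(-2, B)))
Function('O')(x) = Mul(x, Add(-2, x))
Add(Add(Function('O')(-153), t), Function('m')(-3)) = Add(Add(Mul(-153, Add(-2, -153)), 181932938), Add(-34, -3)) = Add(Add(Mul(-153, -155), 181932938), -37) = Add(Add(23715, 181932938), -37) = Add(181956653, -37) = 181956616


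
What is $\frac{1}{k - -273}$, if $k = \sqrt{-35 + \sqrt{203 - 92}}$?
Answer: $\frac{1}{273 + i \sqrt{35 - \sqrt{111}}} \approx 0.0036618 - 6.6344 \cdot 10^{-5} i$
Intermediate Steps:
$k = \sqrt{-35 + \sqrt{111}} \approx 4.9461 i$
$\frac{1}{k - -273} = \frac{1}{\sqrt{-35 + \sqrt{111}} - -273} = \frac{1}{\sqrt{-35 + \sqrt{111}} + 273} = \frac{1}{273 + \sqrt{-35 + \sqrt{111}}}$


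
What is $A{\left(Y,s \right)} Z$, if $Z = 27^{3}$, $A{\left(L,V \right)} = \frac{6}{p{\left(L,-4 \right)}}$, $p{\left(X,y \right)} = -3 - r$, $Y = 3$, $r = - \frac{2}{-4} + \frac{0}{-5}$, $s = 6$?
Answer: $- \frac{236196}{7} \approx -33742.0$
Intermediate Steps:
$r = \frac{1}{2}$ ($r = \left(-2\right) \left(- \frac{1}{4}\right) + 0 \left(- \frac{1}{5}\right) = \frac{1}{2} + 0 = \frac{1}{2} \approx 0.5$)
$p{\left(X,y \right)} = - \frac{7}{2}$ ($p{\left(X,y \right)} = -3 - \frac{1}{2} = - \frac{7}{2}$)
$A{\left(L,V \right)} = - \frac{12}{7}$ ($A{\left(L,V \right)} = \frac{6}{- \frac{7}{2}} = 6 \left(- \frac{2}{7}\right) = - \frac{12}{7}$)
$Z = 19683$
$A{\left(Y,s \right)} Z = \left(- \frac{12}{7}\right) 19683 = - \frac{236196}{7}$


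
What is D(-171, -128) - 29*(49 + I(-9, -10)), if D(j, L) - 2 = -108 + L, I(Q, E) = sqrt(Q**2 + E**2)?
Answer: -1655 - 29*sqrt(181) ≈ -2045.2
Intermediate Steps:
I(Q, E) = sqrt(E**2 + Q**2)
D(j, L) = -106 + L (D(j, L) = 2 + (-108 + L) = -106 + L)
D(-171, -128) - 29*(49 + I(-9, -10)) = (-106 - 128) - 29*(49 + sqrt((-10)**2 + (-9)**2)) = -234 - 29*(49 + sqrt(100 + 81)) = -234 - 29*(49 + sqrt(181)) = -234 + (-1421 - 29*sqrt(181)) = -1655 - 29*sqrt(181)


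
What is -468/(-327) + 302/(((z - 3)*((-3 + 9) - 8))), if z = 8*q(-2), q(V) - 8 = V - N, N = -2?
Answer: -6943/6649 ≈ -1.0442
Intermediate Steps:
q(V) = 10 + V (q(V) = 8 + (V - 1*(-2)) = 8 + (V + 2) = 8 + (2 + V) = 10 + V)
z = 64 (z = 8*(10 - 2) = 8*8 = 64)
-468/(-327) + 302/(((z - 3)*((-3 + 9) - 8))) = -468/(-327) + 302/(((64 - 3)*((-3 + 9) - 8))) = -468*(-1/327) + 302/((61*(6 - 8))) = 156/109 + 302/((61*(-2))) = 156/109 + 302/(-122) = 156/109 + 302*(-1/122) = 156/109 - 151/61 = -6943/6649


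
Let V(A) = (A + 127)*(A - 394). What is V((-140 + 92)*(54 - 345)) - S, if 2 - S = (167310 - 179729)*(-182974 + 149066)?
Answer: 612428980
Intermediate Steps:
S = -421103450 (S = 2 - (167310 - 179729)*(-182974 + 149066) = 2 - (-12419)*(-33908) = 2 - 1*421103452 = 2 - 421103452 = -421103450)
V(A) = (-394 + A)*(127 + A) (V(A) = (127 + A)*(-394 + A) = (-394 + A)*(127 + A))
V((-140 + 92)*(54 - 345)) - S = (-50038 + ((-140 + 92)*(54 - 345))² - 267*(-140 + 92)*(54 - 345)) - 1*(-421103450) = (-50038 + (-48*(-291))² - (-12816)*(-291)) + 421103450 = (-50038 + 13968² - 267*13968) + 421103450 = (-50038 + 195105024 - 3729456) + 421103450 = 191325530 + 421103450 = 612428980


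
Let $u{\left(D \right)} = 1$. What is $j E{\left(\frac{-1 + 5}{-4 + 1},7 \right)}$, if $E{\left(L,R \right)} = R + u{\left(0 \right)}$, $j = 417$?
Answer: $3336$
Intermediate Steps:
$E{\left(L,R \right)} = 1 + R$ ($E{\left(L,R \right)} = R + 1 = 1 + R$)
$j E{\left(\frac{-1 + 5}{-4 + 1},7 \right)} = 417 \left(1 + 7\right) = 417 \cdot 8 = 3336$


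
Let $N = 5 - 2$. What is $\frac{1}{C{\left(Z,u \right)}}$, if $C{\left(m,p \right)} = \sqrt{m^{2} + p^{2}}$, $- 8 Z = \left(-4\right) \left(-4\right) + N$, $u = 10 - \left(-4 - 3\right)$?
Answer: $\frac{8 \sqrt{18857}}{18857} \approx 0.058258$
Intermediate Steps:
$N = 3$ ($N = 5 - 2 = 3$)
$u = 17$ ($u = 10 - \left(-4 - 3\right) = 10 - -7 = 10 + 7 = 17$)
$Z = - \frac{19}{8}$ ($Z = - \frac{\left(-4\right) \left(-4\right) + 3}{8} = - \frac{16 + 3}{8} = \left(- \frac{1}{8}\right) 19 = - \frac{19}{8} \approx -2.375$)
$\frac{1}{C{\left(Z,u \right)}} = \frac{1}{\sqrt{\left(- \frac{19}{8}\right)^{2} + 17^{2}}} = \frac{1}{\sqrt{\frac{361}{64} + 289}} = \frac{1}{\sqrt{\frac{18857}{64}}} = \frac{1}{\frac{1}{8} \sqrt{18857}} = \frac{8 \sqrt{18857}}{18857}$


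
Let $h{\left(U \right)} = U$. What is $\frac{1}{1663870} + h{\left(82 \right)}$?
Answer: $\frac{136437341}{1663870} \approx 82.0$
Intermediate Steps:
$\frac{1}{1663870} + h{\left(82 \right)} = \frac{1}{1663870} + 82 = \frac{136437341}{1663870}$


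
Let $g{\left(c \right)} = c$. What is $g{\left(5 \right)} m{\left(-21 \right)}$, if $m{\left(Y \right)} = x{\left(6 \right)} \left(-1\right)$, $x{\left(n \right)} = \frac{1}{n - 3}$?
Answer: $- \frac{5}{3} \approx -1.6667$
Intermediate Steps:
$x{\left(n \right)} = \frac{1}{-3 + n}$
$m{\left(Y \right)} = - \frac{1}{3}$ ($m{\left(Y \right)} = \frac{1}{-3 + 6} \left(-1\right) = \frac{1}{3} \left(-1\right) = - \frac{1}{3}$)
$g{\left(5 \right)} m{\left(-21 \right)} = 5 \left(- \frac{1}{3}\right) = - \frac{5}{3}$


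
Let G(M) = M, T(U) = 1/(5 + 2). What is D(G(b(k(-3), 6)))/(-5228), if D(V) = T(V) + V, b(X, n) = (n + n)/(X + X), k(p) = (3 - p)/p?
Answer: 5/9149 ≈ 0.00054651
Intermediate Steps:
k(p) = (3 - p)/p
b(X, n) = n/X (b(X, n) = (2*n)/((2*X)) = (2*n)*(1/(2*X)) = n/X)
T(U) = ⅐ (T(U) = 1/7 = ⅐)
D(V) = ⅐ + V
D(G(b(k(-3), 6)))/(-5228) = (⅐ + 6/(((3 - 1*(-3))/(-3))))/(-5228) = (⅐ + 6/((-(3 + 3)/3)))*(-1/5228) = (⅐ + 6/((-⅓*6)))*(-1/5228) = (⅐ + 6/(-2))*(-1/5228) = (⅐ + 6*(-½))*(-1/5228) = (⅐ - 3)*(-1/5228) = -20/7*(-1/5228) = 5/9149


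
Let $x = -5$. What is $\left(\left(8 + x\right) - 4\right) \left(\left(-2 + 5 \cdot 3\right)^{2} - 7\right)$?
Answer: $-162$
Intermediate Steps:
$\left(\left(8 + x\right) - 4\right) \left(\left(-2 + 5 \cdot 3\right)^{2} - 7\right) = \left(\left(8 - 5\right) - 4\right) \left(\left(-2 + 5 \cdot 3\right)^{2} - 7\right) = \left(3 - 4\right) \left(\left(-2 + 15\right)^{2} - 7\right) = - (13^{2} - 7) = - (169 - 7) = \left(-1\right) 162 = -162$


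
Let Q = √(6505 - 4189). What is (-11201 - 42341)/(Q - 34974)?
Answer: 156048159/101931530 + 26771*√579/305794590 ≈ 1.5330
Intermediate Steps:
Q = 2*√579 (Q = √2316 = 2*√579 ≈ 48.125)
(-11201 - 42341)/(Q - 34974) = (-11201 - 42341)/(2*√579 - 34974) = -53542/(-34974 + 2*√579)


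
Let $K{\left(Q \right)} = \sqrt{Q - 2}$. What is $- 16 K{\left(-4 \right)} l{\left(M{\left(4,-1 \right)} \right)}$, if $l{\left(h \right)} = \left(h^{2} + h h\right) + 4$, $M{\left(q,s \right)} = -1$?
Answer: $- 96 i \sqrt{6} \approx - 235.15 i$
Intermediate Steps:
$l{\left(h \right)} = 4 + 2 h^{2}$ ($l{\left(h \right)} = \left(h^{2} + h^{2}\right) + 4 = 2 h^{2} + 4 = 4 + 2 h^{2}$)
$K{\left(Q \right)} = \sqrt{-2 + Q}$
$- 16 K{\left(-4 \right)} l{\left(M{\left(4,-1 \right)} \right)} = - 16 \sqrt{-2 - 4} \left(4 + 2 \left(-1\right)^{2}\right) = - 16 \sqrt{-6} \left(4 + 2 \cdot 1\right) = - 16 i \sqrt{6} \left(4 + 2\right) = - 16 i \sqrt{6} \cdot 6 = - 96 i \sqrt{6}$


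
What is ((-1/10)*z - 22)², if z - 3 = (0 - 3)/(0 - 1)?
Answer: 12769/25 ≈ 510.76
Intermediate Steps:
z = 6 (z = 3 + (0 - 3)/(0 - 1) = 3 - 3/(-1) = 3 - 3*(-1) = 3 + 3 = 6)
((-1/10)*z - 22)² = (-1/10*6 - 22)² = (-1*⅒*6 - 22)² = (-⅒*6 - 22)² = (-⅗ - 22)² = (-113/5)² = 12769/25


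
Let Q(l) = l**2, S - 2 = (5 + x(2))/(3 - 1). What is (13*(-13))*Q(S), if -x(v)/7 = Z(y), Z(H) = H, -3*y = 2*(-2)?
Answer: -169/36 ≈ -4.6944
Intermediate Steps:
y = 4/3 (y = -2*(-2)/3 = -1/3*(-4) = 4/3 ≈ 1.3333)
x(v) = -28/3 (x(v) = -7*4/3 = -28/3)
S = -1/6 (S = 2 + (5 - 28/3)/(3 - 1) = 2 - 13/3/2 = 2 - 13/3*1/2 = 2 - 13/6 = -1/6 ≈ -0.16667)
(13*(-13))*Q(S) = (13*(-13))*(-1/6)**2 = -169*1/36 = -169/36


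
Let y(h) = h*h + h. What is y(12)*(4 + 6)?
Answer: 1560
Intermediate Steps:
y(h) = h + h² (y(h) = h² + h = h + h²)
y(12)*(4 + 6) = (12*(1 + 12))*(4 + 6) = (12*13)*10 = 156*10 = 1560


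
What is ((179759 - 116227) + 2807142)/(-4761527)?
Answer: -2870674/4761527 ≈ -0.60289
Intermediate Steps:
((179759 - 116227) + 2807142)/(-4761527) = (63532 + 2807142)*(-1/4761527) = 2870674*(-1/4761527) = -2870674/4761527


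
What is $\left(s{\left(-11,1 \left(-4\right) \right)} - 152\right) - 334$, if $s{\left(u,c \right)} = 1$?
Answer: $-485$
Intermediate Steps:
$\left(s{\left(-11,1 \left(-4\right) \right)} - 152\right) - 334 = \left(1 - 152\right) - 334 = -151 - 334 = -485$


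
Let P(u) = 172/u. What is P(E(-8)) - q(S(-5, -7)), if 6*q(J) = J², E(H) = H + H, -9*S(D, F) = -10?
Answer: -10649/972 ≈ -10.956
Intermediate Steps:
S(D, F) = 10/9 (S(D, F) = -⅑*(-10) = 10/9)
E(H) = 2*H
q(J) = J²/6
P(E(-8)) - q(S(-5, -7)) = 172/((2*(-8))) - (10/9)²/6 = 172/(-16) - 100/(6*81) = 172*(-1/16) - 1*50/243 = -43/4 - 50/243 = -10649/972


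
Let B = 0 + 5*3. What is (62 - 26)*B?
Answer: 540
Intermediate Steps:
B = 15 (B = 0 + 15 = 15)
(62 - 26)*B = (62 - 26)*15 = 36*15 = 540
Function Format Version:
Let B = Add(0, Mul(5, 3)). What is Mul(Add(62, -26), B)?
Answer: 540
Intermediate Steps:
B = 15 (B = Add(0, 15) = 15)
Mul(Add(62, -26), B) = Mul(Add(62, -26), 15) = Mul(36, 15) = 540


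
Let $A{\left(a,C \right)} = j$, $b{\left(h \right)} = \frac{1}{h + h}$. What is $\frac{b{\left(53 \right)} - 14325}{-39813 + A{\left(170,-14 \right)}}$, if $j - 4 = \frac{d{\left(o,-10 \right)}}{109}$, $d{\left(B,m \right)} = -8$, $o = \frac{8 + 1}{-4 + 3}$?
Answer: $\frac{165510941}{459954034} \approx 0.35984$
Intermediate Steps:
$o = -9$ ($o = \frac{9}{-1} = 9 \left(-1\right) = -9$)
$b{\left(h \right)} = \frac{1}{2 h}$
$j = \frac{428}{109}$ ($j = 4 - \frac{8}{109} = \frac{428}{109} \approx 3.9266$)
$A{\left(a,C \right)} = \frac{428}{109}$
$\frac{b{\left(53 \right)} - 14325}{-39813 + A{\left(170,-14 \right)}} = \frac{\frac{1}{2 \cdot 53} - 14325}{-39813 + \frac{428}{109}} = \frac{\frac{1}{2} \cdot \frac{1}{53} - 14325}{- \frac{4339189}{109}} = \left(\frac{1}{106} - 14325\right) \left(- \frac{109}{4339189}\right) = \left(- \frac{1518449}{106}\right) \left(- \frac{109}{4339189}\right) = \frac{165510941}{459954034}$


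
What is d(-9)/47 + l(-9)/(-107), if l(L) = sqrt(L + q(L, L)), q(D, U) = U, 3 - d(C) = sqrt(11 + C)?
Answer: 3/47 - sqrt(2)*(107 + 141*I)/5029 ≈ 0.03374 - 0.039651*I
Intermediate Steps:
d(C) = 3 - sqrt(11 + C)
l(L) = sqrt(2)*sqrt(L) (l(L) = sqrt(L + L) = sqrt(2*L) = sqrt(2)*sqrt(L))
d(-9)/47 + l(-9)/(-107) = (3 - sqrt(11 - 9))/47 + (sqrt(2)*sqrt(-9))/(-107) = (3 - sqrt(2))*(1/47) + (sqrt(2)*(3*I))*(-1/107) = (3/47 - sqrt(2)/47) + (3*I*sqrt(2))*(-1/107) = (3/47 - sqrt(2)/47) - 3*I*sqrt(2)/107 = 3/47 - sqrt(2)/47 - 3*I*sqrt(2)/107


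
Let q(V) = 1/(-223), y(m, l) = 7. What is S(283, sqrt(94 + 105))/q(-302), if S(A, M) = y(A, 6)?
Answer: -1561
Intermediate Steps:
q(V) = -1/223
S(A, M) = 7
S(283, sqrt(94 + 105))/q(-302) = 7/(-1/223) = 7*(-223) = -1561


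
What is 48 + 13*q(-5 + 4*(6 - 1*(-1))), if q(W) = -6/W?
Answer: 1026/23 ≈ 44.609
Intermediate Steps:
48 + 13*q(-5 + 4*(6 - 1*(-1))) = 48 + 13*(-6/(-5 + 4*(6 - 1*(-1)))) = 48 + 13*(-6/(-5 + 4*(6 + 1))) = 48 + 13*(-6/(-5 + 4*7)) = 48 + 13*(-6/(-5 + 28)) = 48 + 13*(-6/23) = 48 - 78/23 = 1026/23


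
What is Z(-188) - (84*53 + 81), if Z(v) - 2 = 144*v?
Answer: -31603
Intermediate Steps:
Z(v) = 2 + 144*v
Z(-188) - (84*53 + 81) = (2 + 144*(-188)) - (84*53 + 81) = (2 - 27072) - (4452 + 81) = -27070 - 1*4533 = -27070 - 4533 = -31603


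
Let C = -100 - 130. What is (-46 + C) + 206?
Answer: -70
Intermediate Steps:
C = -230
(-46 + C) + 206 = (-46 - 230) + 206 = -276 + 206 = -70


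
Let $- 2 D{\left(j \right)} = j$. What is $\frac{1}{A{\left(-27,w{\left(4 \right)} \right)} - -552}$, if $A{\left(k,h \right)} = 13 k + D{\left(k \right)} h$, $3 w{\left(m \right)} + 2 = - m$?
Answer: $\frac{1}{174} \approx 0.0057471$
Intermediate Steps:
$D{\left(j \right)} = - \frac{j}{2}$
$w{\left(m \right)} = - \frac{2}{3} - \frac{m}{3}$ ($w{\left(m \right)} = - \frac{2}{3} + \frac{\left(-1\right) m}{3} = - \frac{2}{3} - \frac{m}{3}$)
$A{\left(k,h \right)} = 13 k - \frac{h k}{2}$ ($A{\left(k,h \right)} = 13 k + - \frac{k}{2} h = 13 k - \frac{h k}{2}$)
$\frac{1}{A{\left(-27,w{\left(4 \right)} \right)} - -552} = \frac{1}{\frac{1}{2} \left(-27\right) \left(26 - \left(- \frac{2}{3} - \frac{4}{3}\right)\right) - -552} = \frac{1}{\frac{1}{2} \left(-27\right) \left(26 - \left(- \frac{2}{3} - \frac{4}{3}\right)\right) + 552} = \frac{1}{\frac{1}{2} \left(-27\right) \left(26 - -2\right) + 552} = \frac{1}{\frac{1}{2} \left(-27\right) \left(26 + 2\right) + 552} = \frac{1}{\frac{1}{2} \left(-27\right) 28 + 552} = \frac{1}{-378 + 552} = \frac{1}{174}$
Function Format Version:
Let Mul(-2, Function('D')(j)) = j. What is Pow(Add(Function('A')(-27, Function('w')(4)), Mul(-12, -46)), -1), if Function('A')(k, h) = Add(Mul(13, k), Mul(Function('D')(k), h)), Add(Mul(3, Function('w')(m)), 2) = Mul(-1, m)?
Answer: Rational(1, 174) ≈ 0.0057471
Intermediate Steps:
Function('D')(j) = Mul(Rational(-1, 2), j)
Function('w')(m) = Add(Rational(-2, 3), Mul(Rational(-1, 3), m)) (Function('w')(m) = Add(Rational(-2, 3), Mul(Rational(1, 3), Mul(-1, m))) = Add(Rational(-2, 3), Mul(Rational(-1, 3), m)))
Function('A')(k, h) = Add(Mul(13, k), Mul(Rational(-1, 2), h, k)) (Function('A')(k, h) = Add(Mul(13, k), Mul(Mul(Rational(-1, 2), k), h)) = Add(Mul(13, k), Mul(Rational(-1, 2), h, k)))
Pow(Add(Function('A')(-27, Function('w')(4)), Mul(-12, -46)), -1) = Pow(Add(Mul(Rational(1, 2), -27, Add(26, Mul(-1, Add(Rational(-2, 3), Mul(Rational(-1, 3), 4))))), Mul(-12, -46)), -1) = Pow(Add(Mul(Rational(1, 2), -27, Add(26, Mul(-1, Add(Rational(-2, 3), Rational(-4, 3))))), 552), -1) = Pow(Add(Mul(Rational(1, 2), -27, Add(26, Mul(-1, -2))), 552), -1) = Pow(Add(Mul(Rational(1, 2), -27, Add(26, 2)), 552), -1) = Pow(Add(Mul(Rational(1, 2), -27, 28), 552), -1) = Pow(Add(-378, 552), -1) = Pow(174, -1) = Rational(1, 174)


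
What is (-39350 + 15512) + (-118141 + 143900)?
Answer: 1921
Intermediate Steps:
(-39350 + 15512) + (-118141 + 143900) = -23838 + 25759 = 1921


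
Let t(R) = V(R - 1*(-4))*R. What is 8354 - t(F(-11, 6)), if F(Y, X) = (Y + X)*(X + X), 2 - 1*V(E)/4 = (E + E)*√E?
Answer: 8834 + 53760*I*√14 ≈ 8834.0 + 2.0115e+5*I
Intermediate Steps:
V(E) = 8 - 8*E^(3/2) (V(E) = 8 - 4*(E + E)*√E = 8 - 4*2*E*√E = 8 - 8*E^(3/2))
F(Y, X) = 2*X*(X + Y) (F(Y, X) = (X + Y)*(2*X) = 2*X*(X + Y))
t(R) = R*(8 - 8*(4 + R)^(3/2)) (t(R) = (8 - 8*(R - 1*(-4))^(3/2))*R = (8 - 8*(R + 4)^(3/2))*R = (8 - 8*(4 + R)^(3/2))*R = R*(8 - 8*(4 + R)^(3/2)))
8354 - t(F(-11, 6)) = 8354 - (-8)*2*6*(6 - 11)*(-1 + (4 + 2*6*(6 - 11))^(3/2)) = 8354 - (-8)*2*6*(-5)*(-1 + (4 + 2*6*(-5))^(3/2)) = 8354 - (-8)*(-60)*(-1 + (4 - 60)^(3/2)) = 8354 - (-8)*(-60)*(-1 + (-56)^(3/2)) = 8354 - (-8)*(-60)*(-1 - 112*I*√14) = 8354 - (-480 - 53760*I*√14) = 8354 + (480 + 53760*I*√14) = 8834 + 53760*I*√14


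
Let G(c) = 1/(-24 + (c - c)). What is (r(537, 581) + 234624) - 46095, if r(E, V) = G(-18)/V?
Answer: 2628848375/13944 ≈ 1.8853e+5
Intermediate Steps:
G(c) = -1/24 (G(c) = 1/(-24 + 0) = 1/(-24) = -1/24)
r(E, V) = -1/(24*V)
(r(537, 581) + 234624) - 46095 = (-1/24/581 + 234624) - 46095 = (-1/24*1/581 + 234624) - 46095 = (-1/13944 + 234624) - 46095 = 3271597055/13944 - 46095 = 2628848375/13944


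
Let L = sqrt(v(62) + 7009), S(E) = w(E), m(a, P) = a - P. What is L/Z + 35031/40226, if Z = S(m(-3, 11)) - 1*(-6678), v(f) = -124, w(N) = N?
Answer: 35031/40226 + 9*sqrt(85)/6664 ≈ 0.88331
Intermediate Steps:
S(E) = E
L = 9*sqrt(85) (L = sqrt(-124 + 7009) = sqrt(6885) = 9*sqrt(85) ≈ 82.976)
Z = 6664 (Z = (-3 - 1*11) - 1*(-6678) = (-3 - 11) + 6678 = -14 + 6678 = 6664)
L/Z + 35031/40226 = (9*sqrt(85))/6664 + 35031/40226 = (9*sqrt(85))*(1/6664) + 35031*(1/40226) = 9*sqrt(85)/6664 + 35031/40226 = 35031/40226 + 9*sqrt(85)/6664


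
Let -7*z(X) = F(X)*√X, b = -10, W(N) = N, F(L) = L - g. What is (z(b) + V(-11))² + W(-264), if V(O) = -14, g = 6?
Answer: -5892/49 - 64*I*√10 ≈ -120.24 - 202.39*I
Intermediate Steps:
F(L) = -6 + L (F(L) = L - 1*6 = L - 6 = -6 + L)
z(X) = -√X*(-6 + X)/7 (z(X) = -(-6 + X)*√X/7 = -√X*(-6 + X)/7)
(z(b) + V(-11))² + W(-264) = (√(-10)*(6 - 1*(-10))/7 - 14)² - 264 = ((I*√10)*(6 + 10)/7 - 14)² - 264 = ((⅐)*(I*√10)*16 - 14)² - 264 = (16*I*√10/7 - 14)² - 264 = (-14 + 16*I*√10/7)² - 264 = -264 + (-14 + 16*I*√10/7)²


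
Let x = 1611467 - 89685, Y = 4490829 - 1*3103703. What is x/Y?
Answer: 760891/693563 ≈ 1.0971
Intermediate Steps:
Y = 1387126 (Y = 4490829 - 3103703 = 1387126)
x = 1521782
x/Y = 1521782/1387126 = 1521782*(1/1387126) = 760891/693563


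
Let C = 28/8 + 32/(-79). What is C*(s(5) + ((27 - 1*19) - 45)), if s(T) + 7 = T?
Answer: -19071/158 ≈ -120.70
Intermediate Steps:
s(T) = -7 + T
C = 489/158 (C = 28*(⅛) + 32*(-1/79) = 7/2 - 32/79 = 489/158 ≈ 3.0949)
C*(s(5) + ((27 - 1*19) - 45)) = 489*((-7 + 5) + ((27 - 1*19) - 45))/158 = 489*(-2 + ((27 - 19) - 45))/158 = 489*(-2 + (8 - 45))/158 = 489*(-2 - 37)/158 = (489/158)*(-39) = -19071/158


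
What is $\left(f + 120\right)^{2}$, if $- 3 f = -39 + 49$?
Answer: $\frac{122500}{9} \approx 13611.0$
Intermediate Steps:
$f = - \frac{10}{3}$ ($f = - \frac{-39 + 49}{3} = \left(- \frac{1}{3}\right) 10 = - \frac{10}{3} \approx -3.3333$)
$\left(f + 120\right)^{2} = \left(- \frac{10}{3} + 120\right)^{2} = \left(\frac{350}{3}\right)^{2} = \frac{122500}{9}$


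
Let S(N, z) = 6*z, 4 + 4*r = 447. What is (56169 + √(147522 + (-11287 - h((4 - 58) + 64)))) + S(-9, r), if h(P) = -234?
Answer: 113667/2 + √136469 ≈ 57203.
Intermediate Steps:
r = 443/4 (r = -1 + (¼)*447 = -1 + 447/4 = 443/4 ≈ 110.75)
(56169 + √(147522 + (-11287 - h((4 - 58) + 64)))) + S(-9, r) = (56169 + √(147522 + (-11287 - 1*(-234)))) + 6*(443/4) = (56169 + √(147522 + (-11287 + 234))) + 1329/2 = (56169 + √(147522 - 11053)) + 1329/2 = (56169 + √136469) + 1329/2 = 113667/2 + √136469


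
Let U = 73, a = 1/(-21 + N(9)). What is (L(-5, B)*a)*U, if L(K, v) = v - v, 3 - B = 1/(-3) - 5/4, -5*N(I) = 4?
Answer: 0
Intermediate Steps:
N(I) = -⅘ (N(I) = -⅕*4 = -⅘)
B = 55/12 (B = 3 - (1/(-3) - 5/4) = 3 - (1*(-⅓) - 5*¼) = 3 - (-⅓ - 5/4) = 3 - 1*(-19/12) = 3 + 19/12 = 55/12 ≈ 4.5833)
L(K, v) = 0
a = -5/109 (a = 1/(-21 - ⅘) = 1/(-109/5) = -5/109 ≈ -0.045872)
(L(-5, B)*a)*U = (0*(-5/109))*73 = 0*73 = 0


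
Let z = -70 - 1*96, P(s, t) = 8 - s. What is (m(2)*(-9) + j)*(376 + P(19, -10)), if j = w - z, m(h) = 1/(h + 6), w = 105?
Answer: 788035/8 ≈ 98504.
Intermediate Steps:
z = -166 (z = -70 - 96 = -166)
m(h) = 1/(6 + h)
j = 271 (j = 105 - 1*(-166) = 105 + 166 = 271)
(m(2)*(-9) + j)*(376 + P(19, -10)) = (-9/(6 + 2) + 271)*(376 + (8 - 1*19)) = (-9/8 + 271)*(376 + (8 - 19)) = ((⅛)*(-9) + 271)*(376 - 11) = (-9/8 + 271)*365 = (2159/8)*365 = 788035/8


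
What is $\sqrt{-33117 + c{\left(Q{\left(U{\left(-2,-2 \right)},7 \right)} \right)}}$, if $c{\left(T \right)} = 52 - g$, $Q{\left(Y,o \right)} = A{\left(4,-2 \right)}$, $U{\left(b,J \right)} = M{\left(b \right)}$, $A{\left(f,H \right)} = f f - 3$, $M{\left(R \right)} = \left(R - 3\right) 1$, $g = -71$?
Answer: $3 i \sqrt{3666} \approx 181.64 i$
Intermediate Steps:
$M{\left(R \right)} = -3 + R$ ($M{\left(R \right)} = \left(-3 + R\right) 1 = -3 + R$)
$A{\left(f,H \right)} = -3 + f^{2}$ ($A{\left(f,H \right)} = f^{2} - 3 = -3 + f^{2}$)
$U{\left(b,J \right)} = -3 + b$
$Q{\left(Y,o \right)} = 13$ ($Q{\left(Y,o \right)} = -3 + 4^{2} = -3 + 16 = 13$)
$c{\left(T \right)} = 123$ ($c{\left(T \right)} = 52 - -71 = 52 + 71 = 123$)
$\sqrt{-33117 + c{\left(Q{\left(U{\left(-2,-2 \right)},7 \right)} \right)}} = \sqrt{-33117 + 123} = \sqrt{-32994} = 3 i \sqrt{3666}$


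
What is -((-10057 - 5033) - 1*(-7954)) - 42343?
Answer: -35207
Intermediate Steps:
-((-10057 - 5033) - 1*(-7954)) - 42343 = -(-15090 + 7954) - 42343 = -1*(-7136) - 42343 = 7136 - 42343 = -35207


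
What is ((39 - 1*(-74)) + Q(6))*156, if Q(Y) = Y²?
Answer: 23244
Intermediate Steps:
((39 - 1*(-74)) + Q(6))*156 = ((39 - 1*(-74)) + 6²)*156 = ((39 + 74) + 36)*156 = (113 + 36)*156 = 149*156 = 23244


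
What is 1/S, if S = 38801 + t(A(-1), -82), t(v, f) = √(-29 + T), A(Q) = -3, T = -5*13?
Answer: 38801/1505517695 - I*√94/1505517695 ≈ 2.5773e-5 - 6.4399e-9*I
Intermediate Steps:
T = -65
t(v, f) = I*√94 (t(v, f) = √(-29 - 65) = √(-94) = I*√94)
S = 38801 + I*√94 ≈ 38801.0 + 9.6954*I
1/S = 1/(38801 + I*√94)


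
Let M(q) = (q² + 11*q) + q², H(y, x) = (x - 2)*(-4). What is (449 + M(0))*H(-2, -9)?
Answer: 19756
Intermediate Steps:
H(y, x) = 8 - 4*x (H(y, x) = (-2 + x)*(-4) = 8 - 4*x)
M(q) = 2*q² + 11*q
(449 + M(0))*H(-2, -9) = (449 + 0*(11 + 2*0))*(8 - 4*(-9)) = (449 + 0*(11 + 0))*(8 + 36) = (449 + 0*11)*44 = (449 + 0)*44 = 449*44 = 19756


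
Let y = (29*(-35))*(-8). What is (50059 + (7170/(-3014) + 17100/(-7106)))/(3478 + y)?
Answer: 58288133/13505871 ≈ 4.3158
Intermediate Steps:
y = 8120 (y = -1015*(-8) = 8120)
(50059 + (7170/(-3014) + 17100/(-7106)))/(3478 + y) = (50059 + (7170/(-3014) + 17100/(-7106)))/(3478 + 8120) = (50059 + (7170*(-1/3014) + 17100*(-1/7106)))/11598 = (50059 + (-3585/1507 - 450/187))*(1/11598) = (50059 - 11145/2329)*(1/11598) = (116576266/2329)*(1/11598) = 58288133/13505871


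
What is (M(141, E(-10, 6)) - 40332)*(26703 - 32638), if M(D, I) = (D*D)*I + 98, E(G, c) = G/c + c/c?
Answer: 317451280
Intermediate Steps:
E(G, c) = 1 + G/c (E(G, c) = G/c + 1 = 1 + G/c)
M(D, I) = 98 + I*D² (M(D, I) = D²*I + 98 = I*D² + 98 = 98 + I*D²)
(M(141, E(-10, 6)) - 40332)*(26703 - 32638) = ((98 + ((-10 + 6)/6)*141²) - 40332)*(26703 - 32638) = ((98 + ((⅙)*(-4))*19881) - 40332)*(-5935) = ((98 - ⅔*19881) - 40332)*(-5935) = ((98 - 13254) - 40332)*(-5935) = (-13156 - 40332)*(-5935) = -53488*(-5935) = 317451280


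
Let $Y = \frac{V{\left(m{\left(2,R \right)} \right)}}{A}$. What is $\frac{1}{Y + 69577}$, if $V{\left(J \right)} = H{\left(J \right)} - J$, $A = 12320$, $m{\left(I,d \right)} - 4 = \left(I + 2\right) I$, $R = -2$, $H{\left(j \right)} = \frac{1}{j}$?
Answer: $\frac{13440}{935114867} \approx 1.4373 \cdot 10^{-5}$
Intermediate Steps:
$m{\left(I,d \right)} = 4 + I \left(2 + I\right)$ ($m{\left(I,d \right)} = 4 + \left(I + 2\right) I = 4 + \left(2 + I\right) I = 4 + I \left(2 + I\right)$)
$V{\left(J \right)} = \frac{1}{J} - J$
$Y = - \frac{13}{13440}$ ($Y = \frac{\frac{1}{4 + 2^{2} + 2 \cdot 2} - \left(4 + 2^{2} + 2 \cdot 2\right)}{12320} = \left(\frac{1}{4 + 4 + 4} - \left(4 + 4 + 4\right)\right) \frac{1}{12320} = \left(\frac{1}{12} - 12\right) \frac{1}{12320} = \left(- \frac{143}{12}\right) \frac{1}{12320} = - \frac{13}{13440} \approx -0.00096726$)
$\frac{1}{Y + 69577} = \frac{1}{- \frac{13}{13440} + 69577} = \frac{1}{\frac{935114867}{13440}} = \frac{13440}{935114867}$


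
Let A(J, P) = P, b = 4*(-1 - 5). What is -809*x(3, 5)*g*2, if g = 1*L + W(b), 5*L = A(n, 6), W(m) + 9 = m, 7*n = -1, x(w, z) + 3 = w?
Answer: 0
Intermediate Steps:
x(w, z) = -3 + w
n = -1/7 (n = (1/7)*(-1) = -1/7 ≈ -0.14286)
b = -24 (b = 4*(-6) = -24)
W(m) = -9 + m
L = 6/5 (L = (1/5)*6 = 6/5 ≈ 1.2000)
g = -159/5 (g = 1*(6/5) + (-9 - 24) = 6/5 - 33 = -159/5 ≈ -31.800)
-809*x(3, 5)*g*2 = -809*(-3 + 3)*(-159/5)*2 = -809*0*(-159/5)*2 = -0*2 = -809*0 = 0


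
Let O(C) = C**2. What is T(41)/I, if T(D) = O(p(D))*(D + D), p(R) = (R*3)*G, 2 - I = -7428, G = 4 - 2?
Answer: 2481156/3715 ≈ 667.88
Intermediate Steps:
G = 2
I = 7430 (I = 2 - 1*(-7428) = 2 + 7428 = 7430)
p(R) = 6*R (p(R) = (R*3)*2 = (3*R)*2 = 6*R)
T(D) = 72*D**3 (T(D) = (6*D)**2*(D + D) = (36*D**2)*(2*D) = 72*D**3)
T(41)/I = (72*41**3)/7430 = (72*68921)*(1/7430) = 4962312*(1/7430) = 2481156/3715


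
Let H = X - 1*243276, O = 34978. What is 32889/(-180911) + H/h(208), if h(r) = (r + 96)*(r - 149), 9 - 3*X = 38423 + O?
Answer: -12256752061/811204924 ≈ -15.109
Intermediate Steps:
X = -24464 (X = 3 - (38423 + 34978)/3 = 3 - ⅓*73401 = 3 - 24467 = -24464)
h(r) = (-149 + r)*(96 + r) (h(r) = (96 + r)*(-149 + r) = (-149 + r)*(96 + r))
H = -267740 (H = -24464 - 1*243276 = -24464 - 243276 = -267740)
32889/(-180911) + H/h(208) = 32889/(-180911) - 267740/(-14304 + 208² - 53*208) = 32889*(-1/180911) - 267740/(-14304 + 43264 - 11024) = -32889/180911 - 267740/17936 = -32889/180911 - 267740*1/17936 = -32889/180911 - 66935/4484 = -12256752061/811204924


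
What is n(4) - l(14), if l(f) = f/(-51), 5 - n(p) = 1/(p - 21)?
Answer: 16/3 ≈ 5.3333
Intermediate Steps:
n(p) = 5 - 1/(-21 + p) (n(p) = 5 - 1/(p - 21) = 5 - 1/(-21 + p))
l(f) = -f/51 (l(f) = f*(-1/51) = -f/51)
n(4) - l(14) = (-106 + 5*4)/(-21 + 4) - (-1)*14/51 = (-106 + 20)/(-17) - 1*(-14/51) = -1/17*(-86) + 14/51 = 86/17 + 14/51 = 16/3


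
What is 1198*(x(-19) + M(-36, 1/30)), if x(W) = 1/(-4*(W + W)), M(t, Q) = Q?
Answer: 54509/1140 ≈ 47.815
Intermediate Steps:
x(W) = -1/(8*W) (x(W) = 1/(-8*W) = -1/(8*W))
1198*(x(-19) + M(-36, 1/30)) = 1198*(-⅛/(-19) + 1/30) = 1198*(-⅛*(-1/19) + 1/30) = 1198*(1/152 + 1/30) = 1198*(91/2280) = 54509/1140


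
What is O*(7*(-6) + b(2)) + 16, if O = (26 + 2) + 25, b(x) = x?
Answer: -2104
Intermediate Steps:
O = 53 (O = 28 + 25 = 53)
O*(7*(-6) + b(2)) + 16 = 53*(7*(-6) + 2) + 16 = 53*(-42 + 2) + 16 = 53*(-40) + 16 = -2120 + 16 = -2104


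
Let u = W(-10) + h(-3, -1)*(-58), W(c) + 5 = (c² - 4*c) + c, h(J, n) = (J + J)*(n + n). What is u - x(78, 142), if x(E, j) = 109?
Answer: -680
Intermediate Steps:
h(J, n) = 4*J*n (h(J, n) = (2*J)*(2*n) = 4*J*n)
W(c) = -5 + c² - 3*c (W(c) = -5 + ((c² - 4*c) + c) = -5 + (c² - 3*c) = -5 + c² - 3*c)
u = -571 (u = (-5 + (-10)² - 3*(-10)) + (4*(-3)*(-1))*(-58) = (-5 + 100 + 30) + 12*(-58) = 125 - 696 = -571)
u - x(78, 142) = -571 - 1*109 = -571 - 109 = -680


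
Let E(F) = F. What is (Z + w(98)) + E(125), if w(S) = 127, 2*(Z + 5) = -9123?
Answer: -8629/2 ≈ -4314.5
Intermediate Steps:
Z = -9133/2 (Z = -5 + (½)*(-9123) = -5 - 9123/2 = -9133/2 ≈ -4566.5)
(Z + w(98)) + E(125) = (-9133/2 + 127) + 125 = -8879/2 + 125 = -8629/2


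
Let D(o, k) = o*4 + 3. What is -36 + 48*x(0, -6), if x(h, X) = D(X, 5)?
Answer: -1044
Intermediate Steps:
D(o, k) = 3 + 4*o (D(o, k) = 4*o + 3 = 3 + 4*o)
x(h, X) = 3 + 4*X
-36 + 48*x(0, -6) = -36 + 48*(3 + 4*(-6)) = -36 + 48*(3 - 24) = -36 + 48*(-21) = -36 - 1008 = -1044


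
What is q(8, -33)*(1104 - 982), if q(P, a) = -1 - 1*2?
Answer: -366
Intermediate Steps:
q(P, a) = -3 (q(P, a) = -1 - 2 = -3)
q(8, -33)*(1104 - 982) = -3*(1104 - 982) = -3*122 = -366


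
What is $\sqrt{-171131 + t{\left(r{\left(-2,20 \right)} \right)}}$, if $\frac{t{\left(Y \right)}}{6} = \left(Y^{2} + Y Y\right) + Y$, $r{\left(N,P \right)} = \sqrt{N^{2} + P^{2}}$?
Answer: $\sqrt{-166283 + 12 \sqrt{101}} \approx 407.63 i$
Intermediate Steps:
$t{\left(Y \right)} = 6 Y + 12 Y^{2}$ ($t{\left(Y \right)} = 6 \left(\left(Y^{2} + Y Y\right) + Y\right) = 6 \left(\left(Y^{2} + Y^{2}\right) + Y\right) = 6 \left(2 Y^{2} + Y\right) = 6 \left(Y + 2 Y^{2}\right) = 6 Y + 12 Y^{2}$)
$\sqrt{-171131 + t{\left(r{\left(-2,20 \right)} \right)}} = \sqrt{-171131 + 6 \sqrt{\left(-2\right)^{2} + 20^{2}} \left(1 + 2 \sqrt{\left(-2\right)^{2} + 20^{2}}\right)} = \sqrt{-171131 + 6 \sqrt{4 + 400} \left(1 + 2 \sqrt{4 + 400}\right)} = \sqrt{-171131 + 6 \sqrt{404} \left(1 + 2 \sqrt{404}\right)} = \sqrt{-171131 + 6 \cdot 2 \sqrt{101} \left(1 + 2 \cdot 2 \sqrt{101}\right)} = \sqrt{-171131 + 6 \cdot 2 \sqrt{101} \left(1 + 4 \sqrt{101}\right)} = \sqrt{-171131 + 12 \sqrt{101} \left(1 + 4 \sqrt{101}\right)}$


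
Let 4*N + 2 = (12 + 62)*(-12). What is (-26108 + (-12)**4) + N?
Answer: -11189/2 ≈ -5594.5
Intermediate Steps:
N = -445/2 (N = -1/2 + ((12 + 62)*(-12))/4 = -1/2 + (74*(-12))/4 = -1/2 + (1/4)*(-888) = -1/2 - 222 = -445/2 ≈ -222.50)
(-26108 + (-12)**4) + N = (-26108 + (-12)**4) - 445/2 = (-26108 + 20736) - 445/2 = -5372 - 445/2 = -11189/2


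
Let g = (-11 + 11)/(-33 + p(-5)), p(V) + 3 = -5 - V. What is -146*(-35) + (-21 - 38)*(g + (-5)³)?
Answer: 12485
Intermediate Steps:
p(V) = -8 - V (p(V) = -3 + (-5 - V) = -8 - V)
g = 0 (g = (-11 + 11)/(-33 + (-8 - 1*(-5))) = 0/(-33 + (-8 + 5)) = 0/(-33 - 3) = 0/(-36) = 0*(-1/36) = 0)
-146*(-35) + (-21 - 38)*(g + (-5)³) = -146*(-35) + (-21 - 38)*(0 + (-5)³) = 5110 - 59*(0 - 125) = 5110 - 59*(-125) = 5110 + 7375 = 12485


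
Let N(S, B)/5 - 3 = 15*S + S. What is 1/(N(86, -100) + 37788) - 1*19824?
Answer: -885795791/44683 ≈ -19824.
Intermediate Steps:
N(S, B) = 15 + 80*S (N(S, B) = 15 + 5*(15*S + S) = 15 + 5*(16*S) = 15 + 80*S)
1/(N(86, -100) + 37788) - 1*19824 = 1/((15 + 80*86) + 37788) - 1*19824 = 1/((15 + 6880) + 37788) - 19824 = 1/(6895 + 37788) - 19824 = 1/44683 - 19824 = -885795791/44683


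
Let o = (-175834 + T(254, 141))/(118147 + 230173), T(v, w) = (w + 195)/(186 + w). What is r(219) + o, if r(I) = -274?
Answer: -5211045457/18983440 ≈ -274.50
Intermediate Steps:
T(v, w) = (195 + w)/(186 + w)
o = -9582897/18983440 (o = (-175834 + (195 + 141)/(186 + 141))/(118147 + 230173) = (-175834 + 336/327)/348320 = (-175834 + (1/327)*336)*(1/348320) = (-175834 + 112/109)*(1/348320) = -19165794/109*1/348320 = -9582897/18983440 ≈ -0.50480)
r(219) + o = -274 - 9582897/18983440 = -5211045457/18983440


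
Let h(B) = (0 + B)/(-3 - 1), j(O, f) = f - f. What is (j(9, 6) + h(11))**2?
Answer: 121/16 ≈ 7.5625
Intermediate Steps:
j(O, f) = 0
h(B) = -B/4 (h(B) = B/(-4) = B*(-1/4) = -B/4)
(j(9, 6) + h(11))**2 = (0 - 1/4*11)**2 = (0 - 11/4)**2 = (-11/4)**2 = 121/16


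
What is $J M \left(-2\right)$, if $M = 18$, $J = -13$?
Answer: $468$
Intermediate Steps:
$J M \left(-2\right) = \left(-13\right) 18 \left(-2\right) = \left(-234\right) \left(-2\right) = 468$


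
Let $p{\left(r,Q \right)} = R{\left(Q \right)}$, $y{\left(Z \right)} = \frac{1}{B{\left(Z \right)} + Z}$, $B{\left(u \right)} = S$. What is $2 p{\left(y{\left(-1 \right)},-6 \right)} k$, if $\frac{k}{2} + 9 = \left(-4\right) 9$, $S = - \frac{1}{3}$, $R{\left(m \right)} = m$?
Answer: $1080$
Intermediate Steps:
$S = - \frac{1}{3}$ ($S = \left(-1\right) \frac{1}{3} = - \frac{1}{3} \approx -0.33333$)
$B{\left(u \right)} = - \frac{1}{3}$
$y{\left(Z \right)} = \frac{1}{- \frac{1}{3} + Z}$
$k = -90$ ($k = -18 + 2 \left(\left(-4\right) 9\right) = -18 + 2 \left(-36\right) = -18 - 72 = -90$)
$p{\left(r,Q \right)} = Q$
$2 p{\left(y{\left(-1 \right)},-6 \right)} k = 2 \left(-6\right) \left(-90\right) = \left(-12\right) \left(-90\right) = 1080$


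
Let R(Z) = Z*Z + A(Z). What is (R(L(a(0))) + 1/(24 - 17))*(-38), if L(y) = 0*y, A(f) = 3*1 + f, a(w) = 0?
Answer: -836/7 ≈ -119.43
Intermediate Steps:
A(f) = 3 + f
L(y) = 0
R(Z) = 3 + Z + Z² (R(Z) = Z*Z + (3 + Z) = Z² + (3 + Z) = 3 + Z + Z²)
(R(L(a(0))) + 1/(24 - 17))*(-38) = ((3 + 0 + 0²) + 1/(24 - 17))*(-38) = ((3 + 0 + 0) + 1/7)*(-38) = (3 + ⅐)*(-38) = (22/7)*(-38) = -836/7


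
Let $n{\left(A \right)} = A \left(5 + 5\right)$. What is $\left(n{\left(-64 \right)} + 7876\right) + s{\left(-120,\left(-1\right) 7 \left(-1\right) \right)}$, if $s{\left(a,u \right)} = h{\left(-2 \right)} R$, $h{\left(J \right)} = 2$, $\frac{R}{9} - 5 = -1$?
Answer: $7308$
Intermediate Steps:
$n{\left(A \right)} = 10 A$ ($n{\left(A \right)} = A 10 = 10 A$)
$R = 36$ ($R = 45 + 9 \left(-1\right) = 45 - 9 = 36$)
$s{\left(a,u \right)} = 72$ ($s{\left(a,u \right)} = 2 \cdot 36 = 72$)
$\left(n{\left(-64 \right)} + 7876\right) + s{\left(-120,\left(-1\right) 7 \left(-1\right) \right)} = \left(10 \left(-64\right) + 7876\right) + 72 = \left(-640 + 7876\right) + 72 = 7236 + 72 = 7308$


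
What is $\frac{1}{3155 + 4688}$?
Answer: $\frac{1}{7843} \approx 0.0001275$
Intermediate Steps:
$\frac{1}{3155 + 4688} = \frac{1}{7843}$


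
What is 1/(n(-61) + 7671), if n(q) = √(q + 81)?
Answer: 7671/58844221 - 2*√5/58844221 ≈ 0.00013029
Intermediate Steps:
n(q) = √(81 + q)
1/(n(-61) + 7671) = 1/(√(81 - 61) + 7671) = 1/(√20 + 7671) = 1/(2*√5 + 7671) = 1/(7671 + 2*√5)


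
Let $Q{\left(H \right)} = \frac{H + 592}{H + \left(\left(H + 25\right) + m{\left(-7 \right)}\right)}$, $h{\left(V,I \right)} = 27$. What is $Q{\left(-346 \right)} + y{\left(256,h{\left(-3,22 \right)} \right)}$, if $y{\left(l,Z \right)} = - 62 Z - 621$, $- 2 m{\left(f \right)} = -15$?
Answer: $- \frac{3027597}{1319} \approx -2295.4$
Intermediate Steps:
$m{\left(f \right)} = \frac{15}{2}$ ($m{\left(f \right)} = \left(- \frac{1}{2}\right) \left(-15\right) = \frac{15}{2}$)
$y{\left(l,Z \right)} = -621 - 62 Z$
$Q{\left(H \right)} = \frac{592 + H}{\frac{65}{2} + 2 H}$ ($Q{\left(H \right)} = \frac{H + 592}{H + \left(\left(H + 25\right) + \frac{15}{2}\right)} = \frac{592 + H}{H + \left(\left(25 + H\right) + \frac{15}{2}\right)} = \frac{592 + H}{H + \left(\frac{65}{2} + H\right)} = \frac{592 + H}{\frac{65}{2} + 2 H}$)
$Q{\left(-346 \right)} + y{\left(256,h{\left(-3,22 \right)} \right)} = \frac{2 \left(592 - 346\right)}{65 + 4 \left(-346\right)} - 2295 = 2 \frac{1}{65 - 1384} \cdot 246 - 2295 = 2 \frac{1}{-1319} \cdot 246 - 2295 = 2 \left(- \frac{1}{1319}\right) 246 - 2295 = - \frac{492}{1319} - 2295 = - \frac{3027597}{1319}$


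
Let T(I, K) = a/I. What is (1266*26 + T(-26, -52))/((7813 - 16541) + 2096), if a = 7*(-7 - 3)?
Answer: -427943/86216 ≈ -4.9636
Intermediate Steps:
a = -70 (a = 7*(-10) = -70)
T(I, K) = -70/I
(1266*26 + T(-26, -52))/((7813 - 16541) + 2096) = (1266*26 - 70/(-26))/((7813 - 16541) + 2096) = (32916 - 70*(-1/26))/(-8728 + 2096) = (32916 + 35/13)/(-6632) = (427943/13)*(-1/6632) = -427943/86216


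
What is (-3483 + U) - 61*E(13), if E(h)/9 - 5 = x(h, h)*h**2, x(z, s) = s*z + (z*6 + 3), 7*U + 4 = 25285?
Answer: -162385065/7 ≈ -2.3198e+7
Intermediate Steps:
U = 25281/7 (U = -4/7 + (1/7)*25285 = -4/7 + 25285/7 = 25281/7 ≈ 3611.6)
x(z, s) = 3 + 6*z + s*z (x(z, s) = s*z + (6*z + 3) = s*z + (3 + 6*z) = 3 + 6*z + s*z)
E(h) = 45 + 9*h**2*(3 + h**2 + 6*h) (E(h) = 45 + 9*((3 + 6*h + h*h)*h**2) = 45 + 9*((3 + 6*h + h**2)*h**2) = 45 + 9*((3 + h**2 + 6*h)*h**2) = 45 + 9*(h**2*(3 + h**2 + 6*h)) = 45 + 9*h**2*(3 + h**2 + 6*h))
(-3483 + U) - 61*E(13) = (-3483 + 25281/7) - 61*(45 + 9*13**2*(3 + 13**2 + 6*13)) = 900/7 - 61*(45 + 9*169*(3 + 169 + 78)) = 900/7 - 61*(45 + 9*169*250) = 900/7 - 61*(45 + 380250) = 900/7 - 61*380295 = 900/7 - 23197995 = -162385065/7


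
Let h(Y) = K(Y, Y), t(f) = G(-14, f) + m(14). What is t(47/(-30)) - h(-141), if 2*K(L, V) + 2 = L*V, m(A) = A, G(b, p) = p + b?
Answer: -149116/15 ≈ -9941.1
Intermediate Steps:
G(b, p) = b + p
K(L, V) = -1 + L*V/2 (K(L, V) = -1 + (L*V)/2 = -1 + L*V/2)
t(f) = f (t(f) = (-14 + f) + 14 = f)
h(Y) = -1 + Y²/2 (h(Y) = -1 + Y*Y/2 = -1 + Y²/2)
t(47/(-30)) - h(-141) = 47/(-30) - (-1 + (½)*(-141)²) = 47*(-1/30) - (-1 + (½)*19881) = -47/30 - (-1 + 19881/2) = -47/30 - 1*19879/2 = -47/30 - 19879/2 = -149116/15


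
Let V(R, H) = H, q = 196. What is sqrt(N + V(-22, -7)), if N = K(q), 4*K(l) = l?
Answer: sqrt(42) ≈ 6.4807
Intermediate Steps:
K(l) = l/4
N = 49 (N = (1/4)*196 = 49)
sqrt(N + V(-22, -7)) = sqrt(49 - 7) = sqrt(42)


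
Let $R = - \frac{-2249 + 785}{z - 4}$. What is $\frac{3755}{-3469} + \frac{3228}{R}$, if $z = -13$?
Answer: $- \frac{16321847}{423218} \approx -38.566$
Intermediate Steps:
$R = - \frac{1464}{17}$ ($R = - \frac{-2249 + 785}{-13 - 4} = - \frac{-1464}{-17} = - \frac{\left(-1464\right) \left(-1\right)}{17} = \left(-1\right) \frac{1464}{17} = - \frac{1464}{17} \approx -86.118$)
$\frac{3755}{-3469} + \frac{3228}{R} = \frac{3755}{-3469} + \frac{3228}{- \frac{1464}{17}} = 3755 \left(- \frac{1}{3469}\right) + 3228 \left(- \frac{17}{1464}\right) = - \frac{3755}{3469} - \frac{4573}{122} = - \frac{16321847}{423218}$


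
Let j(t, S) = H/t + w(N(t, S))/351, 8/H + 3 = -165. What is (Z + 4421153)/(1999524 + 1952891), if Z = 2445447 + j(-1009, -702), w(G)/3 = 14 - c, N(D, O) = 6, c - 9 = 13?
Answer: 1134871810427/653232227193 ≈ 1.7373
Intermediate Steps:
c = 22 (c = 9 + 13 = 22)
H = -1/21 (H = 8/(-3 - 165) = 8/(-168) = 8*(-1/168) = -1/21 ≈ -0.047619)
w(G) = -24 (w(G) = 3*(14 - 1*22) = 3*(14 - 22) = 3*(-8) = -24)
j(t, S) = -8/117 - 1/(21*t) (j(t, S) = -1/(21*t) - 24/351 = -1/(21*t) - 24*1/351 = -1/(21*t) - 8/117 = -8/117 - 1/(21*t))
Z = 2020846426372/826371 (Z = 2445447 + (1/819)*(-39 - 56*(-1009))/(-1009) = 2445447 + (1/819)*(-1/1009)*(-39 + 56504) = 2445447 + (1/819)*(-1/1009)*56465 = 2445447 - 56465/826371 = 2020846426372/826371 ≈ 2.4454e+6)
(Z + 4421153)/(1999524 + 1952891) = (2020846426372/826371 + 4421153)/(1999524 + 1952891) = (5674359052135/826371)/3952415 = (5674359052135/826371)*(1/3952415) = 1134871810427/653232227193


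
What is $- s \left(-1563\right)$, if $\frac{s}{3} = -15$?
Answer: $-70335$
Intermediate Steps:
$s = -45$ ($s = 3 \left(-15\right) = -45$)
$- s \left(-1563\right) = - \left(-45\right) \left(-1563\right) = \left(-1\right) 70335 = -70335$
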